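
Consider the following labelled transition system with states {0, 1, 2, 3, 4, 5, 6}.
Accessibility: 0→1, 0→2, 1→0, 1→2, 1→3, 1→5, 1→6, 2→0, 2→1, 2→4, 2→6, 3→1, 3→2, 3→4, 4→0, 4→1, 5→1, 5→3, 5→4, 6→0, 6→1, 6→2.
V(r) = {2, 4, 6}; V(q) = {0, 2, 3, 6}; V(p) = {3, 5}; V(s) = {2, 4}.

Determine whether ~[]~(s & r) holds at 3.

Yes

Recall that []ψ holds at a world iff ψ holds at every accessible world, and <>ψ holds iff ψ holds at some accessible world.
At 3: []~(s & r) is false, so ~[]~(s & r) is true.
  At 3: []~(s & r) requires ~(s & r) at every successor {1, 2, 4}.
    ~(s & r) fails at 2, so []~(s & r) is false at 3.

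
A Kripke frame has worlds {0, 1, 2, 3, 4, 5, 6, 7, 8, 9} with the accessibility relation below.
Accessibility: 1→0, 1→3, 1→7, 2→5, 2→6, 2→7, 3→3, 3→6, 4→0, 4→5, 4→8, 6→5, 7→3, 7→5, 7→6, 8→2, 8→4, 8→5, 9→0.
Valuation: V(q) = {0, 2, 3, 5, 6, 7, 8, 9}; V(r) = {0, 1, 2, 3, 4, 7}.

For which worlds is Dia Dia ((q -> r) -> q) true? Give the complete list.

Recall that Dia ψ holds at a world iff ψ holds at some accessible world.
Let φ = Dia Dia ((q -> r) -> q). Evaluate φ at each world:
  0 (successors ∅): φ is false.
  1 (successors {0, 3, 7}): φ is true.
  2 (successors {5, 6, 7}): φ is true.
  3 (successors {3, 6}): φ is true.
  4 (successors {0, 5, 8}): φ is true.
  5 (successors ∅): φ is false.
  6 (successors {5}): φ is false.
  7 (successors {3, 5, 6}): φ is true.
  8 (successors {2, 4, 5}): φ is true.
  9 (successors {0}): φ is false.
For instance, at 8:
  At 8: Dia Dia ((q -> r) -> q) requires Dia ((q -> r) -> q) at some successor in {2, 4, 5}.
    Dia ((q -> r) -> q) holds at 2, so Dia Dia ((q -> r) -> q) is true at 8.
      At 2: Dia ((q -> r) -> q) requires (q -> r) -> q at some successor in {5, 6, 7}.
        (q -> r) -> q holds at 5, so Dia ((q -> r) -> q) is true at 2.
Satisfying worlds: {1, 2, 3, 4, 7, 8}

1, 2, 3, 4, 7, 8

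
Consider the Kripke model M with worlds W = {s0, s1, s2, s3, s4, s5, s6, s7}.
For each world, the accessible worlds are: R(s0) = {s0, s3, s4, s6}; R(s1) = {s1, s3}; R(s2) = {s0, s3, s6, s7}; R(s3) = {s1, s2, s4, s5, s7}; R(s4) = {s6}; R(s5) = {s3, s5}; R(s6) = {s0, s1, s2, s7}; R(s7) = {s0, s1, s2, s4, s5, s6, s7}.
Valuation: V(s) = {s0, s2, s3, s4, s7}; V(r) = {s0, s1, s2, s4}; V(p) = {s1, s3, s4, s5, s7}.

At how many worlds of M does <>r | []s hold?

6

Let φ = <>r | []s. Evaluate φ at each world:
  s0 (successors {s0, s3, s4, s6}): φ is true.
  s1 (successors {s1, s3}): φ is true.
  s2 (successors {s0, s3, s6, s7}): φ is true.
  s3 (successors {s1, s2, s4, s5, s7}): φ is true.
  s4 (successors {s6}): φ is false.
  s5 (successors {s3, s5}): φ is false.
  s6 (successors {s0, s1, s2, s7}): φ is true.
  s7 (successors {s0, s1, s2, s4, s5, s6, s7}): φ is true.
For instance, at s1:
  At s1: <>r is true, []s is false, so <>r | []s is true.
    At s1: <>r requires r at some successor in {s1, s3}.
      r holds at s1, so <>r is true at s1.
    At s1: []s requires s at every successor {s1, s3}.
      s fails at s1, so []s is false at s1.
Satisfying worlds: {s0, s1, s2, s3, s6, s7}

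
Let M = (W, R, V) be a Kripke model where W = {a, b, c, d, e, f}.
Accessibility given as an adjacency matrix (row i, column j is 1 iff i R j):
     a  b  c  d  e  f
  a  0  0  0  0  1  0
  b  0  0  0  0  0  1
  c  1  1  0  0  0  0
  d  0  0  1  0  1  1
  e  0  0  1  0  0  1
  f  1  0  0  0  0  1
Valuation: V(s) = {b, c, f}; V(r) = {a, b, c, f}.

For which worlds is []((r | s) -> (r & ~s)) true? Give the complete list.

Recall that []ψ holds at a world iff ψ holds at every accessible world, and <>ψ holds iff ψ holds at some accessible world.
Let φ = []((r | s) -> (r & ~s)). Evaluate φ at each world:
  a (successors {e}): φ is true.
  b (successors {f}): φ is false.
  c (successors {a, b}): φ is false.
  d (successors {c, e, f}): φ is false.
  e (successors {c, f}): φ is false.
  f (successors {a, f}): φ is false.
For instance, at c:
  At c: []((r | s) -> (r & ~s)) requires (r | s) -> (r & ~s) at every successor {a, b}.
    (r | s) -> (r & ~s) fails at b, so []((r | s) -> (r & ~s)) is false at c.
Satisfying worlds: {a}

a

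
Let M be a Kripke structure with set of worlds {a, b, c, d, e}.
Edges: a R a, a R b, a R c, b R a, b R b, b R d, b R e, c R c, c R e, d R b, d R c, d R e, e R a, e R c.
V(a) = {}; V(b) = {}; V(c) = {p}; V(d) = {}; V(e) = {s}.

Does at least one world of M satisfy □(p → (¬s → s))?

Recall that □ψ holds at a world iff ψ holds at every accessible world, and ◇ψ holds iff ψ holds at some accessible world.
Let φ = □(p → (¬s → s)). Evaluate φ at each world:
  a (successors {a, b, c}): φ is false.
  b (successors {a, b, d, e}): φ is true.
  c (successors {c, e}): φ is false.
  d (successors {b, c, e}): φ is false.
  e (successors {a, c}): φ is false.
Detail at b (witness):
  At b: □(p → (¬s → s)) requires p → (¬s → s) at every successor {a, b, d, e}.
    At a: p → (¬s → s) is true.
    At b: p → (¬s → s) is true.
    At d: p → (¬s → s) is true.
    At e: p → (¬s → s) is true.
  So □(p → (¬s → s)) is true at b.

Yes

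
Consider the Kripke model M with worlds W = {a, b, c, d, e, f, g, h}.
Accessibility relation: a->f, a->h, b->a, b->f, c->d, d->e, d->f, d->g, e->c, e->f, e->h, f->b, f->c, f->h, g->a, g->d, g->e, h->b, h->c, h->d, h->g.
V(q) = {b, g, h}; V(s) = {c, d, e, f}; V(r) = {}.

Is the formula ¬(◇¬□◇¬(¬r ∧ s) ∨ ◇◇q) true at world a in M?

No

Recall that □ψ holds at a world iff ψ holds at every accessible world, and ◇ψ holds iff ψ holds at some accessible world.
At a: ◇¬□◇¬(¬r ∧ s) ∨ ◇◇q is true, so ¬(◇¬□◇¬(¬r ∧ s) ∨ ◇◇q) is false.
  At a: ◇¬□◇¬(¬r ∧ s) is true, ◇◇q is true, so ◇¬□◇¬(¬r ∧ s) ∨ ◇◇q is true.
    At a: ◇¬□◇¬(¬r ∧ s) requires ¬□◇¬(¬r ∧ s) at some successor in {f, h}.
      ¬□◇¬(¬r ∧ s) holds at f, so ◇¬□◇¬(¬r ∧ s) is true at a.
    At a: ◇◇q requires ◇q at some successor in {f, h}.
      ◇q holds at f, so ◇◇q is true at a.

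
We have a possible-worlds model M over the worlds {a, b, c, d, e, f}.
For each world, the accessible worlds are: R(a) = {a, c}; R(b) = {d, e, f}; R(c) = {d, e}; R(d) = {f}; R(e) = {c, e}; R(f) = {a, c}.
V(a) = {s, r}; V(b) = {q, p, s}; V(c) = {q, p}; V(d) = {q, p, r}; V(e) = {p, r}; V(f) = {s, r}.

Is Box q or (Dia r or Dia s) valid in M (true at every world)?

Recall that Box ψ holds at a world iff ψ holds at every accessible world, and Dia ψ holds iff ψ holds at some accessible world.
Let φ = Box q or (Dia r or Dia s). Evaluate φ at each world:
  a (successors {a, c}): φ is true.
  b (successors {d, e, f}): φ is true.
  c (successors {d, e}): φ is true.
  d (successors {f}): φ is true.
  e (successors {c, e}): φ is true.
  f (successors {a, c}): φ is true.
For instance, at b:
  At b: Box q is false, Dia r or Dia s is true, so Box q or (Dia r or Dia s) is true.
    At b: Box q requires q at every successor {d, e, f}.
      q fails at e, so Box q is false at b.
    At b: Dia r is true, Dia s is true, so Dia r or Dia s is true.
      At b: Dia r requires r at some successor in {d, e, f}.
        r holds at d, so Dia r is true at b.
      At b: Dia s requires s at some successor in {d, e, f}.
        s holds at f, so Dia s is true at b.

Yes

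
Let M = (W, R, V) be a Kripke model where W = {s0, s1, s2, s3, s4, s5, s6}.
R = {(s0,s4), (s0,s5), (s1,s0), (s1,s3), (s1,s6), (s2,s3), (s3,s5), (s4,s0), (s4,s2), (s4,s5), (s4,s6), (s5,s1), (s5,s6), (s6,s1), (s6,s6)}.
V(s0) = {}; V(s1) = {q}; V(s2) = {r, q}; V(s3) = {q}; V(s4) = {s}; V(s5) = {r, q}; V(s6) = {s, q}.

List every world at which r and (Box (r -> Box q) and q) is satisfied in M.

Let φ = r and (Box (r -> Box q) and q). Evaluate φ at each world:
  s0 (successors {s4, s5}): φ is false.
  s1 (successors {s0, s3, s6}): φ is false.
  s2 (successors {s3}): φ is true.
  s3 (successors {s5}): φ is false.
  s4 (successors {s0, s2, s5, s6}): φ is false.
  s5 (successors {s1, s6}): φ is true.
  s6 (successors {s1, s6}): φ is false.
For instance, at s1:
  At s1: r is false, Box (r -> Box q) and q is true, so r and (Box (r -> Box q) and q) is false.
    At s1: Box (r -> Box q) is true, q is true, so Box (r -> Box q) and q is true.
      At s1: Box (r -> Box q) requires r -> Box q at every successor {s0, s3, s6}.
        At s0: r -> Box q is true.
        At s3: r -> Box q is true.
        At s6: r -> Box q is true.
      So Box (r -> Box q) is true at s1.
Satisfying worlds: {s2, s5}

s2, s5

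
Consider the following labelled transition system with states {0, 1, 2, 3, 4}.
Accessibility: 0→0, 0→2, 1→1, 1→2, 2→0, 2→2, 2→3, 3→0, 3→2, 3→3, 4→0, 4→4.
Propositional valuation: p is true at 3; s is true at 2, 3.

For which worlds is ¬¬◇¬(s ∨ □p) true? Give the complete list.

Let φ = ¬¬◇¬(s ∨ □p). Evaluate φ at each world:
  0 (successors {0, 2}): φ is true.
  1 (successors {1, 2}): φ is true.
  2 (successors {0, 2, 3}): φ is true.
  3 (successors {0, 2, 3}): φ is true.
  4 (successors {0, 4}): φ is true.
For instance, at 0:
  At 0: ¬◇¬(s ∨ □p) is false, so ¬¬◇¬(s ∨ □p) is true.
    At 0: ◇¬(s ∨ □p) is true, so ¬◇¬(s ∨ □p) is false.
      At 0: ◇¬(s ∨ □p) requires ¬(s ∨ □p) at some successor in {0, 2}.
        ¬(s ∨ □p) holds at 0, so ◇¬(s ∨ □p) is true at 0.
Satisfying worlds: {0, 1, 2, 3, 4}

0, 1, 2, 3, 4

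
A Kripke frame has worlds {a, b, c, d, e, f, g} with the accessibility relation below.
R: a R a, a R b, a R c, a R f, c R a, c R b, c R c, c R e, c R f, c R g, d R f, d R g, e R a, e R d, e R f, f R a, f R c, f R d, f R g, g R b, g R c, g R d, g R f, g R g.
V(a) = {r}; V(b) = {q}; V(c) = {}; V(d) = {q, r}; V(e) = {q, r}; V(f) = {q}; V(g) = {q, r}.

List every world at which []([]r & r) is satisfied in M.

b

Let φ = []([]r & r). Evaluate φ at each world:
  a (successors {a, b, c, f}): φ is false.
  b (successors ∅): φ is true.
  c (successors {a, b, c, e, f, g}): φ is false.
  d (successors {f, g}): φ is false.
  e (successors {a, d, f}): φ is false.
  f (successors {a, c, d, g}): φ is false.
  g (successors {b, c, d, f, g}): φ is false.
For instance, at g:
  At g: []([]r & r) requires []r & r at every successor {b, c, d, f, g}.
    []r & r fails at b, so []([]r & r) is false at g.
      At b: []r is true, r is false, so []r & r is false.
Satisfying worlds: {b}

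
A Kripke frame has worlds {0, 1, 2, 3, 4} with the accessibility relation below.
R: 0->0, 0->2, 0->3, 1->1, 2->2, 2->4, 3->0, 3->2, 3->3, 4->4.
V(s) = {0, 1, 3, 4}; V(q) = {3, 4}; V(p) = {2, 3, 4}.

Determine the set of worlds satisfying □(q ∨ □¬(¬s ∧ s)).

Let φ = □(q ∨ □¬(¬s ∧ s)). Evaluate φ at each world:
  0 (successors {0, 2, 3}): φ is true.
  1 (successors {1}): φ is true.
  2 (successors {2, 4}): φ is true.
  3 (successors {0, 2, 3}): φ is true.
  4 (successors {4}): φ is true.
For instance, at 0:
  At 0: □(q ∨ □¬(¬s ∧ s)) requires q ∨ □¬(¬s ∧ s) at every successor {0, 2, 3}.
      At 0: q is false, □¬(¬s ∧ s) is true, so q ∨ □¬(¬s ∧ s) is true.
      At 2: q is false, □¬(¬s ∧ s) is true, so q ∨ □¬(¬s ∧ s) is true.
      At 3: q is true, □¬(¬s ∧ s) is true, so q ∨ □¬(¬s ∧ s) is true.
  So □(q ∨ □¬(¬s ∧ s)) is true at 0.
Satisfying worlds: {0, 1, 2, 3, 4}

0, 1, 2, 3, 4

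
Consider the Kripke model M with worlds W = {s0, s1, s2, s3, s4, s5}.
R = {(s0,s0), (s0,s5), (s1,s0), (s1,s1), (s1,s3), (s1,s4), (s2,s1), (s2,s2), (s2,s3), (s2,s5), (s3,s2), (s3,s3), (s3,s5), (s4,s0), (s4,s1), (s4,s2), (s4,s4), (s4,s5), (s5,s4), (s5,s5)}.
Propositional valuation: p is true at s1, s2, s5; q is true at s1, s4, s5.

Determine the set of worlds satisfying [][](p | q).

none

Let φ = [][](p | q). Evaluate φ at each world:
  s0 (successors {s0, s5}): φ is false.
  s1 (successors {s0, s1, s3, s4}): φ is false.
  s2 (successors {s1, s2, s3, s5}): φ is false.
  s3 (successors {s2, s3, s5}): φ is false.
  s4 (successors {s0, s1, s2, s4, s5}): φ is false.
  s5 (successors {s4, s5}): φ is false.
For instance, at s5:
  At s5: [][](p | q) requires [](p | q) at every successor {s4, s5}.
    [](p | q) fails at s4, so [][](p | q) is false at s5.
      At s4: [](p | q) requires p | q at every successor {s0, s1, s2, s4, s5}.
        p | q fails at s0, so [](p | q) is false at s4.
Satisfying worlds: none.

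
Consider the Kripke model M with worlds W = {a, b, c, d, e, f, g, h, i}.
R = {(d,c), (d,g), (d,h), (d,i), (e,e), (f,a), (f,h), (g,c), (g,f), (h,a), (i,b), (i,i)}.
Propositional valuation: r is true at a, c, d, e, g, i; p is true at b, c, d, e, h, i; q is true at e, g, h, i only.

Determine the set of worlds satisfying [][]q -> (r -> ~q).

a, b, c, d, f, g, h, i

Let φ = [][]q -> (r -> ~q). Evaluate φ at each world:
  a (successors ∅): φ is true.
  b (successors ∅): φ is true.
  c (successors ∅): φ is true.
  d (successors {c, g, h, i}): φ is true.
  e (successors {e}): φ is false.
  f (successors {a, h}): φ is true.
  g (successors {c, f}): φ is true.
  h (successors {a}): φ is true.
  i (successors {b, i}): φ is true.
For instance, at h:
  At h: [][]q is true, r -> ~q is true, so [][]q -> (r -> ~q) is true.
    At h: [][]q requires []q at every successor {a}.
      At a: []q is true.
    So [][]q is true at h.
Satisfying worlds: {a, b, c, d, f, g, h, i}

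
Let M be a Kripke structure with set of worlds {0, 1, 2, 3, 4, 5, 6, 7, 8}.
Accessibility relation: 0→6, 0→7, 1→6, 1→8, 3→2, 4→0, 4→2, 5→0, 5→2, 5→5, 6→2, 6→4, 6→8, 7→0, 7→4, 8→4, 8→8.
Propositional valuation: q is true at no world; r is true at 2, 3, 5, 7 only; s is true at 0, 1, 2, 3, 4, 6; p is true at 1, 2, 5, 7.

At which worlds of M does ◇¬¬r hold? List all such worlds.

Recall that ◇ψ holds at a world iff ψ holds at some accessible world.
Let φ = ◇¬¬r. Evaluate φ at each world:
  0 (successors {6, 7}): φ is true.
  1 (successors {6, 8}): φ is false.
  2 (successors ∅): φ is false.
  3 (successors {2}): φ is true.
  4 (successors {0, 2}): φ is true.
  5 (successors {0, 2, 5}): φ is true.
  6 (successors {2, 4, 8}): φ is true.
  7 (successors {0, 4}): φ is false.
  8 (successors {4, 8}): φ is false.
For instance, at 6:
  At 6: ◇¬¬r requires ¬¬r at some successor in {2, 4, 8}.
    ¬¬r holds at 2, so ◇¬¬r is true at 6.
Satisfying worlds: {0, 3, 4, 5, 6}

0, 3, 4, 5, 6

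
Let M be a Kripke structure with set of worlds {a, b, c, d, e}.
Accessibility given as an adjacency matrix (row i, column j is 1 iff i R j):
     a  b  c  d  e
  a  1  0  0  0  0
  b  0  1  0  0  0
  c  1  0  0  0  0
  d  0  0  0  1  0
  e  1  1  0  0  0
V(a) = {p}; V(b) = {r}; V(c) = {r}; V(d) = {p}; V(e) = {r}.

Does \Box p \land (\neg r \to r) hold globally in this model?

No

Recall that \Box ψ holds at a world iff ψ holds at every accessible world, and \Diamond ψ holds iff ψ holds at some accessible world.
Let φ = \Box p \land (\neg r \to r). Evaluate φ at each world:
  a (successors {a}): φ is false.
  b (successors {b}): φ is false.
  c (successors {a}): φ is true.
  d (successors {d}): φ is false.
  e (successors {a, b}): φ is false.
Detail at a (counterexample):
  At a: \Box p is true, \neg r \to r is false, so \Box p \land (\neg r \to r) is false.
    At a: \Box p requires p at every successor {a}.
      At a: p is true.
    So \Box p is true at a.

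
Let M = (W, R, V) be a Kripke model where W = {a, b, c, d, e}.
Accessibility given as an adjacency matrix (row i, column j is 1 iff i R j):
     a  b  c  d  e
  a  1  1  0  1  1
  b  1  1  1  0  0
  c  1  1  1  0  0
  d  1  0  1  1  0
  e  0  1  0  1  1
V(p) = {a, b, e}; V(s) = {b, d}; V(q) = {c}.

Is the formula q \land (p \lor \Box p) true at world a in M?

No

Recall that \Box ψ holds at a world iff ψ holds at every accessible world, and \Diamond ψ holds iff ψ holds at some accessible world.
At a: q is false, p \lor \Box p is true, so q \land (p \lor \Box p) is false.
  At a: p is true, \Box p is false, so p \lor \Box p is true.
    At a: \Box p requires p at every successor {a, b, d, e}.
      p fails at d, so \Box p is false at a.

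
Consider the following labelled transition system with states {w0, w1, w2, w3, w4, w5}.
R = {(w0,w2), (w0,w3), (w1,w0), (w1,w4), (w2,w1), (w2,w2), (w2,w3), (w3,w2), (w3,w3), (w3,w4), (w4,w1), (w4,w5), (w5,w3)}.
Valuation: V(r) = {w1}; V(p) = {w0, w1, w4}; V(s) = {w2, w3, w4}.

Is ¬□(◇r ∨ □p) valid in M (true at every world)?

Yes

Recall that □ψ holds at a world iff ψ holds at every accessible world, and ◇ψ holds iff ψ holds at some accessible world.
Let φ = ¬□(◇r ∨ □p). Evaluate φ at each world:
  w0 (successors {w2, w3}): φ is true.
  w1 (successors {w0, w4}): φ is true.
  w2 (successors {w1, w2, w3}): φ is true.
  w3 (successors {w2, w3, w4}): φ is true.
  w4 (successors {w1, w5}): φ is true.
  w5 (successors {w3}): φ is true.
For instance, at w2:
  At w2: □(◇r ∨ □p) is false, so ¬□(◇r ∨ □p) is true.
    At w2: □(◇r ∨ □p) requires ◇r ∨ □p at every successor {w1, w2, w3}.
      ◇r ∨ □p fails at w3, so □(◇r ∨ □p) is false at w2.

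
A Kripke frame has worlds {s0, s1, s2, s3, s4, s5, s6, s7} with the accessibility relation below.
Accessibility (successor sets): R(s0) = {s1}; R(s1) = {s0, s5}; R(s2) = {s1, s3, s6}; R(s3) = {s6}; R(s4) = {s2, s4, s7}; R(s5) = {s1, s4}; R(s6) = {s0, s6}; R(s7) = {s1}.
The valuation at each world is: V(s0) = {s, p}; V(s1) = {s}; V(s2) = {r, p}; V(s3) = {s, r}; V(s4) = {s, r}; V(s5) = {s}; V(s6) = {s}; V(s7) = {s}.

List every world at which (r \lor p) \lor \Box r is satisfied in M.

Let φ = (r \lor p) \lor \Box r. Evaluate φ at each world:
  s0 (successors {s1}): φ is true.
  s1 (successors {s0, s5}): φ is false.
  s2 (successors {s1, s3, s6}): φ is true.
  s3 (successors {s6}): φ is true.
  s4 (successors {s2, s4, s7}): φ is true.
  s5 (successors {s1, s4}): φ is false.
  s6 (successors {s0, s6}): φ is false.
  s7 (successors {s1}): φ is false.
For instance, at s6:
  At s6: r \lor p is false, \Box r is false, so (r \lor p) \lor \Box r is false.
    At s6: \Box r requires r at every successor {s0, s6}.
      r fails at s0, so \Box r is false at s6.
Satisfying worlds: {s0, s2, s3, s4}

s0, s2, s3, s4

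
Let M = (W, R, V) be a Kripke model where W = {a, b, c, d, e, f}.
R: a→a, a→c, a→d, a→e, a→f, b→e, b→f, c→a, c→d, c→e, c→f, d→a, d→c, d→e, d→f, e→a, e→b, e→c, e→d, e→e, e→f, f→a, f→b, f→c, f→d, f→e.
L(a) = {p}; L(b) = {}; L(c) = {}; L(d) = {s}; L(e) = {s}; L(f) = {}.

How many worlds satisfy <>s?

Let φ = <>s. Evaluate φ at each world:
  a (successors {a, c, d, e, f}): φ is true.
  b (successors {e, f}): φ is true.
  c (successors {a, d, e, f}): φ is true.
  d (successors {a, c, e, f}): φ is true.
  e (successors {a, b, c, d, e, f}): φ is true.
  f (successors {a, b, c, d, e}): φ is true.
For instance, at f:
  At f: <>s requires s at some successor in {a, b, c, d, e}.
    s holds at d, so <>s is true at f.
Satisfying worlds: {a, b, c, d, e, f}

6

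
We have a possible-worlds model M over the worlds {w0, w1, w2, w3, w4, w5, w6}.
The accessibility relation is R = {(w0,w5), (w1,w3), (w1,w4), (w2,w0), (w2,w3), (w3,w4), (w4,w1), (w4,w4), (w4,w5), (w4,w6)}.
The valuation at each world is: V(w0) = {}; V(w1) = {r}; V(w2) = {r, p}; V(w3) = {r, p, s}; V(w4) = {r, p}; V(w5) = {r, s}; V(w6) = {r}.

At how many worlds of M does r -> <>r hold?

Let φ = r -> <>r. Evaluate φ at each world:
  w0 (successors {w5}): φ is true.
  w1 (successors {w3, w4}): φ is true.
  w2 (successors {w0, w3}): φ is true.
  w3 (successors {w4}): φ is true.
  w4 (successors {w1, w4, w5, w6}): φ is true.
  w5 (successors ∅): φ is false.
  w6 (successors ∅): φ is false.
For instance, at w1:
  At w1: r is true, <>r is true, so r -> <>r is true.
    At w1: <>r requires r at some successor in {w3, w4}.
      r holds at w3, so <>r is true at w1.
Satisfying worlds: {w0, w1, w2, w3, w4}

5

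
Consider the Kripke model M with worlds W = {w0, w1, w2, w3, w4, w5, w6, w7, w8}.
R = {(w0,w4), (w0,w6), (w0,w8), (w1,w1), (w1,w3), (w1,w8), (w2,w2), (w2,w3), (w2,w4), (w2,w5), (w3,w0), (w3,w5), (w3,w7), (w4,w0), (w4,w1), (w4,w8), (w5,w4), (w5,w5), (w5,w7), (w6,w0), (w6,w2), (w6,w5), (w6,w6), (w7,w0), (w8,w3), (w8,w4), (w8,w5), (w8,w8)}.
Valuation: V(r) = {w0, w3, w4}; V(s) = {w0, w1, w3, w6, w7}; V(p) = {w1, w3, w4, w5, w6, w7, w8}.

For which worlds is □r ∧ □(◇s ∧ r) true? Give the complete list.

Recall that □ψ holds at a world iff ψ holds at every accessible world, and ◇ψ holds iff ψ holds at some accessible world.
Let φ = □r ∧ □(◇s ∧ r). Evaluate φ at each world:
  w0 (successors {w4, w6, w8}): φ is false.
  w1 (successors {w1, w3, w8}): φ is false.
  w2 (successors {w2, w3, w4, w5}): φ is false.
  w3 (successors {w0, w5, w7}): φ is false.
  w4 (successors {w0, w1, w8}): φ is false.
  w5 (successors {w4, w5, w7}): φ is false.
  w6 (successors {w0, w2, w5, w6}): φ is false.
  w7 (successors {w0}): φ is true.
  w8 (successors {w3, w4, w5, w8}): φ is false.
For instance, at w7:
  At w7: □r is true, □(◇s ∧ r) is true, so □r ∧ □(◇s ∧ r) is true.
    At w7: □r requires r at every successor {w0}.
      At w0: r is true.
    So □r is true at w7.
    At w7: □(◇s ∧ r) requires ◇s ∧ r at every successor {w0}.
      At w0: ◇s ∧ r is true.
    So □(◇s ∧ r) is true at w7.
Satisfying worlds: {w7}

w7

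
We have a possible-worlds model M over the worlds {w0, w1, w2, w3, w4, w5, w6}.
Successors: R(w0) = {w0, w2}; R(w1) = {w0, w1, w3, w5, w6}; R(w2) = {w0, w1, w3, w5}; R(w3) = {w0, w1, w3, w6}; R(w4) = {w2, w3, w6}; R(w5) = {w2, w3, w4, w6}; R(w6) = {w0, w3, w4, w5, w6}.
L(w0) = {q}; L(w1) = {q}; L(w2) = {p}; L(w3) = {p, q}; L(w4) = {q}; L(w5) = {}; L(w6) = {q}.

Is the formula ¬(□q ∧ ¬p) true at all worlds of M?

Yes

Let φ = ¬(□q ∧ ¬p). Evaluate φ at each world:
  w0 (successors {w0, w2}): φ is true.
  w1 (successors {w0, w1, w3, w5, w6}): φ is true.
  w2 (successors {w0, w1, w3, w5}): φ is true.
  w3 (successors {w0, w1, w3, w6}): φ is true.
  w4 (successors {w2, w3, w6}): φ is true.
  w5 (successors {w2, w3, w4, w6}): φ is true.
  w6 (successors {w0, w3, w4, w5, w6}): φ is true.
For instance, at w2:
  At w2: □q ∧ ¬p is false, so ¬(□q ∧ ¬p) is true.
    At w2: □q is false, ¬p is false, so □q ∧ ¬p is false.
      At w2: □q requires q at every successor {w0, w1, w3, w5}.
        q fails at w5, so □q is false at w2.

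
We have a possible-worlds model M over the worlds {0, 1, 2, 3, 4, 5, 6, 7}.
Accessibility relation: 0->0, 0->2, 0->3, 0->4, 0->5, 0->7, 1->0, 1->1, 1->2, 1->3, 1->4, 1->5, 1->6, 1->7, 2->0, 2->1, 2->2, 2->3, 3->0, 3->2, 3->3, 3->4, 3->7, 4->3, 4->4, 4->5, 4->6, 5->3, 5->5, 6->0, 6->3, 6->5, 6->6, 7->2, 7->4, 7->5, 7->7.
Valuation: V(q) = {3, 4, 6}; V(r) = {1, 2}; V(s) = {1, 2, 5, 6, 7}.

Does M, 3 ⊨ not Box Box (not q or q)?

At 3: Box Box (not q or q) is true, so not Box Box (not q or q) is false.
  At 3: Box Box (not q or q) requires Box (not q or q) at every successor {0, 2, 3, 4, 7}.
    At 0: Box (not q or q) is true.
    At 2: Box (not q or q) is true.
    At 3: Box (not q or q) is true.
    At 4: Box (not q or q) is true.
    At 7: Box (not q or q) is true.
  So Box Box (not q or q) is true at 3.

No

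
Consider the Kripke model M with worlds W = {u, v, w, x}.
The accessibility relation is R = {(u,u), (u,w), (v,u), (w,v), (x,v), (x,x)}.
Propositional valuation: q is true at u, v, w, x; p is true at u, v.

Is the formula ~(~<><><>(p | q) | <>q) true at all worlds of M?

No

Let φ = ~(~<><><>(p | q) | <>q). Evaluate φ at each world:
  u (successors {u, w}): φ is false.
  v (successors {u}): φ is false.
  w (successors {v}): φ is false.
  x (successors {v, x}): φ is false.
Detail at u (counterexample):
  At u: ~<><><>(p | q) | <>q is true, so ~(~<><><>(p | q) | <>q) is false.
    At u: ~<><><>(p | q) is false, <>q is true, so ~<><><>(p | q) | <>q is true.
      At u: <><><>(p | q) is true, so ~<><><>(p | q) is false.
      At u: <>q requires q at some successor in {u, w}.
        q holds at u, so <>q is true at u.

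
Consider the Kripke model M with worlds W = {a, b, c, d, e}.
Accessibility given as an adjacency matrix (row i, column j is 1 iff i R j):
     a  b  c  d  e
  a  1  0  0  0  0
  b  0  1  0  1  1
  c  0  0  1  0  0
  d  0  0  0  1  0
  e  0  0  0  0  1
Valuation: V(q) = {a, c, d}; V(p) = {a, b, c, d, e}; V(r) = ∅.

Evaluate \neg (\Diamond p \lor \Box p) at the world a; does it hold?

Recall that \Box ψ holds at a world iff ψ holds at every accessible world, and \Diamond ψ holds iff ψ holds at some accessible world.
At a: \Diamond p \lor \Box p is true, so \neg (\Diamond p \lor \Box p) is false.
  At a: \Diamond p is true, \Box p is true, so \Diamond p \lor \Box p is true.
    At a: \Diamond p requires p at some successor in {a}.
      p holds at a, so \Diamond p is true at a.
    At a: \Box p requires p at every successor {a}.
      At a: p is true.
    So \Box p is true at a.

No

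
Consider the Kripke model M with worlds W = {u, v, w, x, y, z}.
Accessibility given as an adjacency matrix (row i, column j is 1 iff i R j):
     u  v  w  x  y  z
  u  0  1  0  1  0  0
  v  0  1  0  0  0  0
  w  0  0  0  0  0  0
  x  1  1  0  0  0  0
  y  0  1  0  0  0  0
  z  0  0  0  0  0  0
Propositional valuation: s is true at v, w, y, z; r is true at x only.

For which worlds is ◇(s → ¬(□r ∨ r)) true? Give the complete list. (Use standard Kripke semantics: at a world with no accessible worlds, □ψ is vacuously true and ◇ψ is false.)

u, v, x, y

Let φ = ◇(s → ¬(□r ∨ r)). Evaluate φ at each world:
  u (successors {v, x}): φ is true.
  v (successors {v}): φ is true.
  w (successors ∅): φ is false.
  x (successors {u, v}): φ is true.
  y (successors {v}): φ is true.
  z (successors ∅): φ is false.
For instance, at x:
  At x: ◇(s → ¬(□r ∨ r)) requires s → ¬(□r ∨ r) at some successor in {u, v}.
    s → ¬(□r ∨ r) holds at u, so ◇(s → ¬(□r ∨ r)) is true at x.
      At u: s is false, ¬(□r ∨ r) is true, so s → ¬(□r ∨ r) is true.
Satisfying worlds: {u, v, x, y}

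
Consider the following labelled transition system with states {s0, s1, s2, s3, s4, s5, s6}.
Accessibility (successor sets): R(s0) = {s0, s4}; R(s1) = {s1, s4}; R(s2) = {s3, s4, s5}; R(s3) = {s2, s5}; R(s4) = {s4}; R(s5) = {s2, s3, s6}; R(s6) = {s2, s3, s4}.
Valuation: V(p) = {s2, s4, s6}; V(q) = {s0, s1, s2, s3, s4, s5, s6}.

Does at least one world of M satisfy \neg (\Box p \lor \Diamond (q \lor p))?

No

Let φ = \neg (\Box p \lor \Diamond (q \lor p)). Evaluate φ at each world:
  s0 (successors {s0, s4}): φ is false.
  s1 (successors {s1, s4}): φ is false.
  s2 (successors {s3, s4, s5}): φ is false.
  s3 (successors {s2, s5}): φ is false.
  s4 (successors {s4}): φ is false.
  s5 (successors {s2, s3, s6}): φ is false.
  s6 (successors {s2, s3, s4}): φ is false.
For instance, at s3:
  At s3: \Box p \lor \Diamond (q \lor p) is true, so \neg (\Box p \lor \Diamond (q \lor p)) is false.
    At s3: \Box p is false, \Diamond (q \lor p) is true, so \Box p \lor \Diamond (q \lor p) is true.
      At s3: \Box p requires p at every successor {s2, s5}.
        p fails at s5, so \Box p is false at s3.
      At s3: \Diamond (q \lor p) requires q \lor p at some successor in {s2, s5}.
        q \lor p holds at s2, so \Diamond (q \lor p) is true at s3.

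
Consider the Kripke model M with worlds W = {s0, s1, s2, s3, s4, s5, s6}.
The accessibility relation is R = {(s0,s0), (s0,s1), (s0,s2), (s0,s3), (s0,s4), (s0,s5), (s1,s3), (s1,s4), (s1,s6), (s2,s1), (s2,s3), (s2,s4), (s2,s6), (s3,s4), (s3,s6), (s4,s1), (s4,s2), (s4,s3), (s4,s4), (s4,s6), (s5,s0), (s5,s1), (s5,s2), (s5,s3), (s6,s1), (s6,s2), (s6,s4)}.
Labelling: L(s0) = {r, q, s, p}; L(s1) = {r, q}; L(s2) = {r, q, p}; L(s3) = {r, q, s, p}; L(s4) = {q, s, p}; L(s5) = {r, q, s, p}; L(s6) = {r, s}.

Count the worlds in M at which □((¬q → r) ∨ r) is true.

7

Recall that □ψ holds at a world iff ψ holds at every accessible world, and ◇ψ holds iff ψ holds at some accessible world.
Let φ = □((¬q → r) ∨ r). Evaluate φ at each world:
  s0 (successors {s0, s1, s2, s3, s4, s5}): φ is true.
  s1 (successors {s3, s4, s6}): φ is true.
  s2 (successors {s1, s3, s4, s6}): φ is true.
  s3 (successors {s4, s6}): φ is true.
  s4 (successors {s1, s2, s3, s4, s6}): φ is true.
  s5 (successors {s0, s1, s2, s3}): φ is true.
  s6 (successors {s1, s2, s4}): φ is true.
For instance, at s4:
  At s4: □((¬q → r) ∨ r) requires (¬q → r) ∨ r at every successor {s1, s2, s3, s4, s6}.
    At s1: (¬q → r) ∨ r is true.
    At s2: (¬q → r) ∨ r is true.
    At s3: (¬q → r) ∨ r is true.
    At s4: (¬q → r) ∨ r is true.
    At s6: (¬q → r) ∨ r is true.
  So □((¬q → r) ∨ r) is true at s4.
Satisfying worlds: {s0, s1, s2, s3, s4, s5, s6}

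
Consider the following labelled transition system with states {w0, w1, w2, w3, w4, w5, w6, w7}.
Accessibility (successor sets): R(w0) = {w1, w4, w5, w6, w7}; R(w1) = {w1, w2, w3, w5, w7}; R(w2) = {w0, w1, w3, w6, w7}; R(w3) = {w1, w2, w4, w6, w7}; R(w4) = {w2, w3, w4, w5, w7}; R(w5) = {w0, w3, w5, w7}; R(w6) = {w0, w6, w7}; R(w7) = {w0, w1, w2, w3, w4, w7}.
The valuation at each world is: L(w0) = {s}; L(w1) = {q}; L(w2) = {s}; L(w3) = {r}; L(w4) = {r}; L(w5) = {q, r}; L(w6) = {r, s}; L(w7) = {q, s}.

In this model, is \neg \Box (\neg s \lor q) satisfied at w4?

Recall that \Box ψ holds at a world iff ψ holds at every accessible world, and \Diamond ψ holds iff ψ holds at some accessible world.
At w4: \Box (\neg s \lor q) is false, so \neg \Box (\neg s \lor q) is true.
  At w4: \Box (\neg s \lor q) requires \neg s \lor q at every successor {w2, w3, w4, w5, w7}.
    \neg s \lor q fails at w2, so \Box (\neg s \lor q) is false at w4.

Yes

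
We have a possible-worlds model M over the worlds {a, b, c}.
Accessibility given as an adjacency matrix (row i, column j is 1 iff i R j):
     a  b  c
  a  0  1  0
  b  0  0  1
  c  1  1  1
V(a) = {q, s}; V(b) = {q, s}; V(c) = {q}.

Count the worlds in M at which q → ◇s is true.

Let φ = q → ◇s. Evaluate φ at each world:
  a (successors {b}): φ is true.
  b (successors {c}): φ is false.
  c (successors {a, b, c}): φ is true.
For instance, at b:
  At b: q is true, ◇s is false, so q → ◇s is false.
    At b: ◇s requires s at some successor in {c}.
      At c: s is false.
    So ◇s is false at b.
Satisfying worlds: {a, c}

2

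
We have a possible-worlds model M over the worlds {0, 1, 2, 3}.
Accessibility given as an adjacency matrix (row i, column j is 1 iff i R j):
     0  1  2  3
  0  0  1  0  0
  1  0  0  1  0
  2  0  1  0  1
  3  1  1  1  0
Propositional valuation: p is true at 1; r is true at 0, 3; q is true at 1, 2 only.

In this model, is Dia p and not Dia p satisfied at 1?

No

At 1: Dia p is false, not Dia p is true, so Dia p and not Dia p is false.
  At 1: Dia p requires p at some successor in {2}.
    At 2: p is false.
  So Dia p is false at 1.
  At 1: Dia p is false, so not Dia p is true.
    At 1: Dia p requires p at some successor in {2}.
      At 2: p is false.
    So Dia p is false at 1.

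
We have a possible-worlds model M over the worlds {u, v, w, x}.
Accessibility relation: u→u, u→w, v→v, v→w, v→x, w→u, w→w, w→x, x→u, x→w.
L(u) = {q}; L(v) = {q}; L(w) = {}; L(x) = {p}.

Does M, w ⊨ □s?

At w: □s requires s at every successor {u, w, x}.
  s fails at u, so □s is false at w.

No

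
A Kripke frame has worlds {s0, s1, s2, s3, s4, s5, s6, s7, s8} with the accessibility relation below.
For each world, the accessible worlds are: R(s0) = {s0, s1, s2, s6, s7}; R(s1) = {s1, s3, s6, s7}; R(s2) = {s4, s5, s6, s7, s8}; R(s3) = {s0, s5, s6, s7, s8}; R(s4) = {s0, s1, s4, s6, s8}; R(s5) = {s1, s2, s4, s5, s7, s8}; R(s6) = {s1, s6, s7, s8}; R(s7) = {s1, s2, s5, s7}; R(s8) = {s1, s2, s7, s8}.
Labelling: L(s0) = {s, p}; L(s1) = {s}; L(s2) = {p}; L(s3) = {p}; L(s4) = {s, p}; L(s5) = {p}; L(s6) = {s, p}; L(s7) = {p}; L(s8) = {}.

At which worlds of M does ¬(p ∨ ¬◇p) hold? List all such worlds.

s1, s8

Recall that ◇ψ holds at a world iff ψ holds at some accessible world.
Let φ = ¬(p ∨ ¬◇p). Evaluate φ at each world:
  s0 (successors {s0, s1, s2, s6, s7}): φ is false.
  s1 (successors {s1, s3, s6, s7}): φ is true.
  s2 (successors {s4, s5, s6, s7, s8}): φ is false.
  s3 (successors {s0, s5, s6, s7, s8}): φ is false.
  s4 (successors {s0, s1, s4, s6, s8}): φ is false.
  s5 (successors {s1, s2, s4, s5, s7, s8}): φ is false.
  s6 (successors {s1, s6, s7, s8}): φ is false.
  s7 (successors {s1, s2, s5, s7}): φ is false.
  s8 (successors {s1, s2, s7, s8}): φ is true.
For instance, at s7:
  At s7: p ∨ ¬◇p is true, so ¬(p ∨ ¬◇p) is false.
    At s7: p is true, ¬◇p is false, so p ∨ ¬◇p is true.
      At s7: ◇p is true, so ¬◇p is false.
Satisfying worlds: {s1, s8}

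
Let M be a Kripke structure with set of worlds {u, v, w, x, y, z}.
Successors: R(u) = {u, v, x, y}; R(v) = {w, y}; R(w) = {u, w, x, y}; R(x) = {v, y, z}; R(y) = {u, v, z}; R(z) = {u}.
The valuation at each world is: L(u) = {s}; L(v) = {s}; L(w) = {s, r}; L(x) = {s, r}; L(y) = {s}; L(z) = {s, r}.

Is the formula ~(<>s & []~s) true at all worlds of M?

Let φ = ~(<>s & []~s). Evaluate φ at each world:
  u (successors {u, v, x, y}): φ is true.
  v (successors {w, y}): φ is true.
  w (successors {u, w, x, y}): φ is true.
  x (successors {v, y, z}): φ is true.
  y (successors {u, v, z}): φ is true.
  z (successors {u}): φ is true.
For instance, at u:
  At u: <>s & []~s is false, so ~(<>s & []~s) is true.
    At u: <>s is true, []~s is false, so <>s & []~s is false.
      At u: <>s requires s at some successor in {u, v, x, y}.
        s holds at u, so <>s is true at u.
      At u: []~s requires ~s at every successor {u, v, x, y}.
        ~s fails at u, so []~s is false at u.

Yes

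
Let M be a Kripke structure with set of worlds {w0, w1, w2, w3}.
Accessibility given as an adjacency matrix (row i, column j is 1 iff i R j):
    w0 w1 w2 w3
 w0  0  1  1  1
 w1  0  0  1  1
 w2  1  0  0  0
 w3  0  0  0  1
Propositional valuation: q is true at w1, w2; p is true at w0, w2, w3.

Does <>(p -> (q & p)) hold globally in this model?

Let φ = <>(p -> (q & p)). Evaluate φ at each world:
  w0 (successors {w1, w2, w3}): φ is true.
  w1 (successors {w2, w3}): φ is true.
  w2 (successors {w0}): φ is false.
  w3 (successors {w3}): φ is false.
Detail at w2 (counterexample):
  At w2: <>(p -> (q & p)) requires p -> (q & p) at some successor in {w0}.
    At w0: p -> (q & p) is false.
  So <>(p -> (q & p)) is false at w2.

No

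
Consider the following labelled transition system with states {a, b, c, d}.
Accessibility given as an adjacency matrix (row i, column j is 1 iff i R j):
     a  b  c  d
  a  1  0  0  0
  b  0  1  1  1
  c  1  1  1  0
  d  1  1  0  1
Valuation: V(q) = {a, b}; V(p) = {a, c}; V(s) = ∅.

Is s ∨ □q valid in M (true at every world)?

Let φ = s ∨ □q. Evaluate φ at each world:
  a (successors {a}): φ is true.
  b (successors {b, c, d}): φ is false.
  c (successors {a, b, c}): φ is false.
  d (successors {a, b, d}): φ is false.
Detail at b (counterexample):
  At b: s is false, □q is false, so s ∨ □q is false.
    At b: □q requires q at every successor {b, c, d}.
      q fails at c, so □q is false at b.

No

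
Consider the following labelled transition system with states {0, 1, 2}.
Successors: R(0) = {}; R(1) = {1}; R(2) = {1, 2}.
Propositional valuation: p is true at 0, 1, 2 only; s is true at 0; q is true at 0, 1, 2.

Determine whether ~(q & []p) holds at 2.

Recall that []ψ holds at a world iff ψ holds at every accessible world, and <>ψ holds iff ψ holds at some accessible world.
At 2: q & []p is true, so ~(q & []p) is false.
  At 2: q is true, []p is true, so q & []p is true.
    At 2: []p requires p at every successor {1, 2}.
      At 1: p is true.
      At 2: p is true.
    So []p is true at 2.

No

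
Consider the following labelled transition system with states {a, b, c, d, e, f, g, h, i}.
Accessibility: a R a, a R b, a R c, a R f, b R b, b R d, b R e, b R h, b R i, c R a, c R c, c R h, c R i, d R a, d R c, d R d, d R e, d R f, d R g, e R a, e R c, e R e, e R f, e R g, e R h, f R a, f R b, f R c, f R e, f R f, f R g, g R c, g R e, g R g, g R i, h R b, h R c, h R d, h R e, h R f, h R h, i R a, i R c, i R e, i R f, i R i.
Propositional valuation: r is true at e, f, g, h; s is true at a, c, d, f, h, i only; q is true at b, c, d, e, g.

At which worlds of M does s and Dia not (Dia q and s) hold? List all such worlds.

Recall that Dia ψ holds at a world iff ψ holds at some accessible world.
Let φ = s and Dia not (Dia q and s). Evaluate φ at each world:
  a (successors {a, b, c, f}): φ is true.
  b (successors {b, d, e, h, i}): φ is false.
  c (successors {a, c, h, i}): φ is false.
  d (successors {a, c, d, e, f, g}): φ is true.
  e (successors {a, c, e, f, g, h}): φ is false.
  f (successors {a, b, c, e, f, g}): φ is true.
  g (successors {c, e, g, i}): φ is false.
  h (successors {b, c, d, e, f, h}): φ is true.
  i (successors {a, c, e, f, i}): φ is true.
For instance, at c:
  At c: s is true, Dia not (Dia q and s) is false, so s and Dia not (Dia q and s) is false.
    At c: Dia not (Dia q and s) requires not (Dia q and s) at some successor in {a, c, h, i}.
      At a: not (Dia q and s) is false.
      At c: not (Dia q and s) is false.
      At h: not (Dia q and s) is false.
      At i: not (Dia q and s) is false.
    So Dia not (Dia q and s) is false at c.
Satisfying worlds: {a, d, f, h, i}

a, d, f, h, i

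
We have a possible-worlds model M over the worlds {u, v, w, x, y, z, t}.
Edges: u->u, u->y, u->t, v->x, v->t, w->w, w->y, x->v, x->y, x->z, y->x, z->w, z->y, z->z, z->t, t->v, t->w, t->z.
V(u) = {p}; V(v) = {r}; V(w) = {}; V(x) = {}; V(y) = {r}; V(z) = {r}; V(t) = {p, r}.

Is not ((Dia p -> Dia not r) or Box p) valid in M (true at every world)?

Let φ = not ((Dia p -> Dia not r) or Box p). Evaluate φ at each world:
  u (successors {u, y, t}): φ is false.
  v (successors {x, t}): φ is false.
  w (successors {w, y}): φ is false.
  x (successors {v, y, z}): φ is false.
  y (successors {x}): φ is false.
  z (successors {w, y, z, t}): φ is false.
  t (successors {v, w, z}): φ is false.
Detail at u (counterexample):
  At u: (Dia p -> Dia not r) or Box p is true, so not ((Dia p -> Dia not r) or Box p) is false.
    At u: Dia p -> Dia not r is true, Box p is false, so (Dia p -> Dia not r) or Box p is true.
      At u: Dia p is true, Dia not r is true, so Dia p -> Dia not r is true.
      At u: Box p requires p at every successor {u, y, t}.
        p fails at y, so Box p is false at u.

No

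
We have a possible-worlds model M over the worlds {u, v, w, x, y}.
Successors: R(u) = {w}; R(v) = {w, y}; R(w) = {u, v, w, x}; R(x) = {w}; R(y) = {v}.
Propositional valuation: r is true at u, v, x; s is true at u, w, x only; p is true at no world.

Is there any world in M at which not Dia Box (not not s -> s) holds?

Let φ = not Dia Box (not not s -> s). Evaluate φ at each world:
  u (successors {w}): φ is false.
  v (successors {w, y}): φ is false.
  w (successors {u, v, w, x}): φ is false.
  x (successors {w}): φ is false.
  y (successors {v}): φ is false.
For instance, at v:
  At v: Dia Box (not not s -> s) is true, so not Dia Box (not not s -> s) is false.
    At v: Dia Box (not not s -> s) requires Box (not not s -> s) at some successor in {w, y}.
      Box (not not s -> s) holds at w, so Dia Box (not not s -> s) is true at v.

No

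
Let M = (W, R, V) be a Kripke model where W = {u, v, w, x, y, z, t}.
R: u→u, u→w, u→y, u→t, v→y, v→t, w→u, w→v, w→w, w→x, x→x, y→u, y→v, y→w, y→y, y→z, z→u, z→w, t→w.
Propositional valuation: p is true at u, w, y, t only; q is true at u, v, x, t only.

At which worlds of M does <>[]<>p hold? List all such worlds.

u, v, w, y, z

Let φ = <>[]<>p. Evaluate φ at each world:
  u (successors {u, w, y, t}): φ is true.
  v (successors {y, t}): φ is true.
  w (successors {u, v, w, x}): φ is true.
  x (successors {x}): φ is false.
  y (successors {u, v, w, y, z}): φ is true.
  z (successors {u, w}): φ is true.
  t (successors {w}): φ is false.
For instance, at y:
  At y: <>[]<>p requires []<>p at some successor in {u, v, w, y, z}.
    []<>p holds at u, so <>[]<>p is true at y.
      At u: []<>p requires <>p at every successor {u, w, y, t}.
        At u: <>p is true.
        At w: <>p is true.
        At y: <>p is true.
        At t: <>p is true.
      So []<>p is true at u.
Satisfying worlds: {u, v, w, y, z}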